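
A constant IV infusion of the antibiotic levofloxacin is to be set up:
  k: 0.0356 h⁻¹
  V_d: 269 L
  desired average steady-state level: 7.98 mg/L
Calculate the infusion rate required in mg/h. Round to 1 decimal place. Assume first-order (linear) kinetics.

76.4 mg/h

CL = k × Vd = 0.03560 × 269 = 9.576 L/h
At steady state, infusion rate R₀ = Css × CL = 7.98 × 9.576 = 76.42 mg/h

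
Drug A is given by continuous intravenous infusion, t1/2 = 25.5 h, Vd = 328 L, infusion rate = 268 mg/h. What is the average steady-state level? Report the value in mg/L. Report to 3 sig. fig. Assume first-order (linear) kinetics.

30.1 mg/L

k = ln2 / t½ = 0.693147 / 25.5 = 0.02718 h⁻¹
CL = k × Vd = 0.02718 × 328 = 8.915 L/h
At steady state Css = R₀ / CL = 268 / 8.915 = 30.06 mg/L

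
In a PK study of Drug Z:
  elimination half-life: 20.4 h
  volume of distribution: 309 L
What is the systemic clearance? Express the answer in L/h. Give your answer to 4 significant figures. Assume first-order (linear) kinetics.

10.50 L/h

k = ln2 / t½ = 0.693147 / 20.4 = 0.03398 h⁻¹
CL = k × Vd = 0.03398 × 309 = 10.50 L/h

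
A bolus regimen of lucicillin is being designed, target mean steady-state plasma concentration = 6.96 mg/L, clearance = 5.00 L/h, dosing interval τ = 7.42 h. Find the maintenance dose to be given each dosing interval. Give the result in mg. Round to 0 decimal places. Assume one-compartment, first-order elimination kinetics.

At steady state, Dose/τ = Css × CL.
Dose = Css × CL × τ = 6.96 × 5.000 × 7.42 = 258.2 mg

258 mg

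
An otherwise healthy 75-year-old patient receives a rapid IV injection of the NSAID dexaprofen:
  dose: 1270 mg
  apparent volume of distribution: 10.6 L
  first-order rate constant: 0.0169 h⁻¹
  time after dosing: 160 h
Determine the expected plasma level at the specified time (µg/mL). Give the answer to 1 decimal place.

C₀ = Dose / Vd = 1270 / 10.6 = 119.8 mg/L
C = C₀ · e^(−k·t) = 119.8 × e^(−0.01690 × 160)
  = 119.8 × 0.06694 = 8.019 mg/L
(8.019 mg/L = 8.019 µg/mL)

8.0 µg/mL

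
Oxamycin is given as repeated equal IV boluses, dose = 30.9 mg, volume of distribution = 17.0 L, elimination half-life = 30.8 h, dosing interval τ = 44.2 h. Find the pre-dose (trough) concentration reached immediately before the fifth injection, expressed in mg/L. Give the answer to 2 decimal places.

C₀ per dose = Dose / Vd = 30.9 / 17.0 = 1.818 mg/L
k = ln2 / t½ = 0.693147 / 30.8 = 0.02250 h⁻¹
Fraction remaining after one interval: r = e^(−kτ) = e^(−0.02250 × 44.2) = 0.3699
Before dose 5, 4 doses have been given (aged 1τ, 2τ, 3τ, 4τ).
C_trough = C₀ × (r + r² + … + r^4) = C₀ × r(1−r^4)/(1−r)
        = 1.818 × 0.3699 × (1 − 0.01872) / (1 − 0.3699) = 1.047 mg/L

1.05 mg/L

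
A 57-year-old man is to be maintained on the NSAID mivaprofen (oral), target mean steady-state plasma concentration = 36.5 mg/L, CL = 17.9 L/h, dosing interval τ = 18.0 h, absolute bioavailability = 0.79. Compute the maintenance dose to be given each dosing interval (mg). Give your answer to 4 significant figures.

At steady state, F × (Dose/τ) = Css × CL.
Dose = Css × CL × τ / F = 36.5 × 17.90 × 18.0 / 0.79 = 14890 mg

14890 mg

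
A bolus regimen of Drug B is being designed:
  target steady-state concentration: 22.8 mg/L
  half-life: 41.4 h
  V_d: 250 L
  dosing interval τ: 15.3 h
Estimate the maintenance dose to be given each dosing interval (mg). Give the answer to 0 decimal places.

1460 mg

k = ln2 / t½ = 0.693147 / 41.4 = 0.01674 h⁻¹
CL = k × Vd = 0.01674 × 250 = 4.185 L/h
At steady state, Dose/τ = Css × CL.
Dose = Css × CL × τ = 22.8 × 4.185 × 15.3 = 1460 mg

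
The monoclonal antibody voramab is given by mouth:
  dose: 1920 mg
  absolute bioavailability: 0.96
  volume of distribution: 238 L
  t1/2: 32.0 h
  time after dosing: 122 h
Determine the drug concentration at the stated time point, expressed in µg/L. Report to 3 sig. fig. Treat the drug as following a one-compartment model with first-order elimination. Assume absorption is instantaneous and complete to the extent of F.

Amount reaching circulation = F × Dose = 0.96 × 1920 = 1843 mg
C₀ = F·Dose / Vd = 1843 / 238 = 7.744 mg/L
k = ln2 / t½ = 0.693147 / 32.0 = 0.02166 h⁻¹
C = C₀ · e^(−k·t) = 7.744 × e^(−0.02166 × 122)
  = 7.744 × 0.07118 = 0.5512 mg/L
Convert: 0.5512 mg/L × 1000 = 551.2 µg/L

551 µg/L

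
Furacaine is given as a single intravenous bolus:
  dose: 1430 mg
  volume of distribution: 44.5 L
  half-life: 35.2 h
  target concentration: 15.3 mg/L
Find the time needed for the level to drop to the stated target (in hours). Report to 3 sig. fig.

37.7 h

C₀ = Dose / Vd = 1430 / 44.5 = 32.13 mg/L
k = ln2 / t½ = 0.693147 / 35.2 = 0.01969 h⁻¹
t = ln(C₀ / C) / k = ln(32.13 / 15.3) / 0.01969
  = ln(2.100) / 0.01969 = 0.7419 / 0.01969 = 37.68 h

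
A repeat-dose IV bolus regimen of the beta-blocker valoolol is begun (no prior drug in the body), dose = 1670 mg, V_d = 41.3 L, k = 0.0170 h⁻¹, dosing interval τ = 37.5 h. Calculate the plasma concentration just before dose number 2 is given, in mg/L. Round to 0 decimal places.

C₀ per dose = Dose / Vd = 1670 / 41.3 = 40.44 mg/L
Fraction remaining after one interval: r = e^(−kτ) = e^(−0.01700 × 37.5) = 0.5286
Before dose 2, 1 dose has been given (aged 1τ).
C_trough = C₀ × r = 40.44 × 0.5286 = 21.38 mg/L

21 mg/L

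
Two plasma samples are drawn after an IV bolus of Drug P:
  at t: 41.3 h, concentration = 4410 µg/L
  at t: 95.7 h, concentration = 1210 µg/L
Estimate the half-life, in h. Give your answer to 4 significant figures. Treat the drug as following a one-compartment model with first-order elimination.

29.16 h

k = ln(C₁/C₂) / (t₂ − t₁) = ln(4410/1210) / (95.7 − 41.3)
  = 1.293 / 54.40 = 0.02377 h⁻¹
t½ = ln2 / k = 0.693147 / 0.02377 = 29.16 h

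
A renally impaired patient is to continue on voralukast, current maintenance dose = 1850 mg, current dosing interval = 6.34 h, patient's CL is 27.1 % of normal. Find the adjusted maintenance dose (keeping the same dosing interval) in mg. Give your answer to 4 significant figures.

501.4 mg

To keep the same average steady-state level, dosing rate must scale with clearance.
CL ratio = 27.1 / 100 = 0.2710
New dose (same interval) = 1850 × 0.2710 = 501.4 mg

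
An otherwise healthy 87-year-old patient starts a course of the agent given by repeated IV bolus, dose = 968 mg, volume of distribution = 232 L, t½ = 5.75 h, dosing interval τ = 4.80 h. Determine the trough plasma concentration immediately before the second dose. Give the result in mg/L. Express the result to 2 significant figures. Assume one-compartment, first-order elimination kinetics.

C₀ per dose = Dose / Vd = 968 / 232 = 4.172 mg/L
k = ln2 / t½ = 0.693147 / 5.75 = 0.1205 h⁻¹
Fraction remaining after one interval: r = e^(−kτ) = e^(−0.1205 × 4.80) = 0.5608
Before dose 2, 1 dose has been given (aged 1τ).
C_trough = C₀ × r = 4.172 × 0.5608 = 2.340 mg/L

2.3 mg/L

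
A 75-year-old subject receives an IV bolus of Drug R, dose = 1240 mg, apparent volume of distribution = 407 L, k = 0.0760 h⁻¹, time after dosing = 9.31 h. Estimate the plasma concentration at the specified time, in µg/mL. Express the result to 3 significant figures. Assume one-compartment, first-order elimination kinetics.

1.50 µg/mL

C₀ = Dose / Vd = 1240 / 407 = 3.047 mg/L
C = C₀ · e^(−k·t) = 3.047 × e^(−0.07600 × 9.31)
  = 3.047 × 0.4928 = 1.502 mg/L
(1.502 mg/L = 1.502 µg/mL)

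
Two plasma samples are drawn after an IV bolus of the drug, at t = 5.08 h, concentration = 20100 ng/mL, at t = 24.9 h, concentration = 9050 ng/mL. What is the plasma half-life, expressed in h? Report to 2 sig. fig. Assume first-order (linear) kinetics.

k = ln(C₁/C₂) / (t₂ − t₁) = ln(20100/9050) / (24.9 − 5.08)
  = 0.7980 / 19.82 = 0.04026 h⁻¹
t½ = ln2 / k = 0.693147 / 0.04026 = 17.22 h

17 h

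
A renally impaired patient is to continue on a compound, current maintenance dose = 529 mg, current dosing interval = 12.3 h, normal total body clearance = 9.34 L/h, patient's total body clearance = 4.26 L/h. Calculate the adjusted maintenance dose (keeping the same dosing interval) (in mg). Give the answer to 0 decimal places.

To keep the same average steady-state level, dosing rate must scale with clearance.
CL ratio = 4.26 / 9.34 = 0.4561
New dose (same interval) = 529 × 0.4561 = 241.3 mg

241 mg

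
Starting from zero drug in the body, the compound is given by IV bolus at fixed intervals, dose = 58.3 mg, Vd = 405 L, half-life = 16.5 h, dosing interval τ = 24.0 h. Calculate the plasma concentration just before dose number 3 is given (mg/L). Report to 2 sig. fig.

0.072 mg/L

C₀ per dose = Dose / Vd = 58.3 / 405 = 0.1440 mg/L
k = ln2 / t½ = 0.693147 / 16.5 = 0.04201 h⁻¹
Fraction remaining after one interval: r = e^(−kτ) = e^(−0.04201 × 24.0) = 0.3649
Before dose 3, 2 doses have been given (aged 1τ, 2τ).
C_trough = C₀ × (r + r²) = 0.1440 × (0.3649 + 0.1332) = 0.07173 mg/L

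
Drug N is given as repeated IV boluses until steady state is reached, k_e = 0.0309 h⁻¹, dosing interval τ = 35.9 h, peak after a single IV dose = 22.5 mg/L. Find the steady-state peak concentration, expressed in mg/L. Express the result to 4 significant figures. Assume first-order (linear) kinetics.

e^(−kτ) = e^(−0.03090 × 35.9) = 0.3298
Accumulation ratio R = 1 / (1 − e^(−kτ)) = 1 / (1 − 0.3298) = 1.492
Steady-state peak = C₀ × R = 22.5 × 1.492 = 33.57 mg/L

33.57 mg/L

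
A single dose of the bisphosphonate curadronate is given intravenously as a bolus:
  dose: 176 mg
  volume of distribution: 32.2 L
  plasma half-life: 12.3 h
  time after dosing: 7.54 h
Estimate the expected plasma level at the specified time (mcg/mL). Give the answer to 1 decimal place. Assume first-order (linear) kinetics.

3.6 mcg/mL

C₀ = Dose / Vd = 176.0 / 32.2 = 5.466 mg/L
k = ln2 / t½ = 0.693147 / 12.3 = 0.05635 h⁻¹
C = C₀ · e^(−k·t) = 5.466 × e^(−0.05635 × 7.54)
  = 5.466 × 0.6538 = 3.574 mg/L
(3.574 mg/L = 3.574 mcg/mL)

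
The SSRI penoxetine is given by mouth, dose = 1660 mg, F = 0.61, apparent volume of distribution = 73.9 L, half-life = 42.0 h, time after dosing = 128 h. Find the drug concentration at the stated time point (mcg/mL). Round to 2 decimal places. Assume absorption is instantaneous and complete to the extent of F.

1.66 mcg/mL

Amount reaching circulation = F × Dose = 0.61 × 1660 = 1013 mg
C₀ = F·Dose / Vd = 1013 / 73.9 = 13.71 mg/L
k = ln2 / t½ = 0.693147 / 42.0 = 0.01650 h⁻¹
C = C₀ · e^(−k·t) = 13.71 × e^(−0.01650 × 128)
  = 13.71 × 0.1210 = 1.659 mg/L
(1.659 mg/L = 1.659 mcg/mL)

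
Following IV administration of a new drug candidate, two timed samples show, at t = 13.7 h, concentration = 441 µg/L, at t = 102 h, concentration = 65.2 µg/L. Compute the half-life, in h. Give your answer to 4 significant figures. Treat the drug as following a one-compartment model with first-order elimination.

32.02 h

k = ln(C₁/C₂) / (t₂ − t₁) = ln(441/65.2) / (102 − 13.7)
  = 1.912 / 88.30 = 0.02165 h⁻¹
t½ = ln2 / k = 0.693147 / 0.02165 = 32.02 h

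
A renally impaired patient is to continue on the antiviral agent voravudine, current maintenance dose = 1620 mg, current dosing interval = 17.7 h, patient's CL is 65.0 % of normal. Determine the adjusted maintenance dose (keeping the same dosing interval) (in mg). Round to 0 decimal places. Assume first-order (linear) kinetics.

To keep the same average steady-state level, dosing rate must scale with clearance.
CL ratio = 65.0 / 100 = 0.6500
New dose (same interval) = 1620 × 0.6500 = 1053 mg

1053 mg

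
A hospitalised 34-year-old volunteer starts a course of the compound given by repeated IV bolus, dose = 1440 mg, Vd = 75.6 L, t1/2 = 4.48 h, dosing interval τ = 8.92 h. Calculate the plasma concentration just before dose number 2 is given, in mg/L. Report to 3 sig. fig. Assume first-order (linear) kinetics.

4.79 mg/L

C₀ per dose = Dose / Vd = 1440 / 75.6 = 19.05 mg/L
k = ln2 / t½ = 0.693147 / 4.48 = 0.1547 h⁻¹
Fraction remaining after one interval: r = e^(−kτ) = e^(−0.1547 × 8.92) = 0.2516
Before dose 2, 1 dose has been given (aged 1τ).
C_trough = C₀ × r = 19.05 × 0.2516 = 4.793 mg/L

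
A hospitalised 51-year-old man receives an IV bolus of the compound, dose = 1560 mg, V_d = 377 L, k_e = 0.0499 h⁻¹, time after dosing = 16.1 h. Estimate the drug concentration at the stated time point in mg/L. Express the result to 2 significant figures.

C₀ = Dose / Vd = 1560 / 377 = 4.138 mg/L
C = C₀ · e^(−k·t) = 4.138 × e^(−0.04990 × 16.1)
  = 4.138 × 0.4478 = 1.853 mg/L

1.9 mg/L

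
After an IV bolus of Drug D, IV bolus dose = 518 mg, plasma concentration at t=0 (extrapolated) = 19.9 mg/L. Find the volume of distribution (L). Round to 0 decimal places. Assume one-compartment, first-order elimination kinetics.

26 L

Vd = Dose / C₀ = 518.0 / 19.9 = 26.03 L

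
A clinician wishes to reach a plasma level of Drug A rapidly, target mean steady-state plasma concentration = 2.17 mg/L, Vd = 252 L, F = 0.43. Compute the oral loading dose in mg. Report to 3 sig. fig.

LD = Css × Vd / F = 2.17 × 252 / 0.43 = 1272 mg

1270 mg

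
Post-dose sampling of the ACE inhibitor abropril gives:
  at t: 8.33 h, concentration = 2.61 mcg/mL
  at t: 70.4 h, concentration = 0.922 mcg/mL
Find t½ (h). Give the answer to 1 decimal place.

41.3 h

k = ln(C₁/C₂) / (t₂ − t₁) = ln(2.61/0.922) / (70.4 − 8.33)
  = 1.041 / 62.07 = 0.01677 h⁻¹
t½ = ln2 / k = 0.693147 / 0.01677 = 41.33 h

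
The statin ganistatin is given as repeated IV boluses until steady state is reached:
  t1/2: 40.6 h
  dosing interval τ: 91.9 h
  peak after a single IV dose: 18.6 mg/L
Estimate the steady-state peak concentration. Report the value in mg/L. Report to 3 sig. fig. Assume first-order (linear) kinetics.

23.5 mg/L

k = ln2 / t½ = 0.693147 / 40.6 = 0.01707 h⁻¹
e^(−kτ) = e^(−0.01707 × 91.9) = 0.2083
Accumulation ratio R = 1 / (1 − e^(−kτ)) = 1 / (1 − 0.2083) = 1.263
Steady-state peak = C₀ × R = 18.6 × 1.263 = 23.49 mg/L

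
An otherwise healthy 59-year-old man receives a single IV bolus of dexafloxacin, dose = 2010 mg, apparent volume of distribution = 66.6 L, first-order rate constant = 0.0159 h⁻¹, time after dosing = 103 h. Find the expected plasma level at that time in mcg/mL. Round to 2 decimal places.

C₀ = Dose / Vd = 2010 / 66.6 = 30.18 mg/L
C = C₀ · e^(−k·t) = 30.18 × e^(−0.01590 × 103)
  = 30.18 × 0.1944 = 5.867 mg/L
(5.867 mg/L = 5.867 mcg/mL)

5.87 mcg/mL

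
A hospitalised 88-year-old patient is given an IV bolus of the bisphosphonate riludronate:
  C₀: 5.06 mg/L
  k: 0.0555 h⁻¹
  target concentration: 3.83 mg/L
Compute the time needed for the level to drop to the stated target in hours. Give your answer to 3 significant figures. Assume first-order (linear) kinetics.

t = ln(C₀ / C) / k = ln(5.060 / 3.83) / 0.05550
  = ln(1.321) / 0.05550 = 0.2784 / 0.05550 = 5.016 h

5.02 h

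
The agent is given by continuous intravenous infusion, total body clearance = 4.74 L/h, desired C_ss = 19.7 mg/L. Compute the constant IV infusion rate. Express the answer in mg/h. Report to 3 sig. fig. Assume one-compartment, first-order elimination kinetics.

At steady state, infusion rate R₀ = Css × CL = 19.7 × 4.740 = 93.38 mg/h

93.4 mg/h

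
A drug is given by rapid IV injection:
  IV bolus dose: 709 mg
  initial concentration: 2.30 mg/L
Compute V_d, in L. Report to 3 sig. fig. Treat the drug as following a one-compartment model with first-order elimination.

Vd = Dose / C₀ = 709.0 / 2.30 = 308.3 L

308 L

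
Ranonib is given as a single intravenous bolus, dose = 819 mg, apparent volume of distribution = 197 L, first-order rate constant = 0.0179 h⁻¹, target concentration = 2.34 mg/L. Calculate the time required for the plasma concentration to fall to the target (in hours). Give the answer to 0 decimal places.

C₀ = Dose / Vd = 819.0 / 197 = 4.157 mg/L
t = ln(C₀ / C) / k = ln(4.157 / 2.34) / 0.01790
  = ln(1.776) / 0.01790 = 0.5744 / 0.01790 = 32.09 h

32 h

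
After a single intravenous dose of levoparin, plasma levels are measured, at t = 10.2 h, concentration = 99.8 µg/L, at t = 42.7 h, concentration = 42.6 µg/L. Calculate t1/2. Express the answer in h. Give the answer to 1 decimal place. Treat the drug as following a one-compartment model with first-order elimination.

26.5 h

k = ln(C₁/C₂) / (t₂ − t₁) = ln(99.8/42.6) / (42.7 − 10.2)
  = 0.8513 / 32.50 = 0.02619 h⁻¹
t½ = ln2 / k = 0.693147 / 0.02619 = 26.47 h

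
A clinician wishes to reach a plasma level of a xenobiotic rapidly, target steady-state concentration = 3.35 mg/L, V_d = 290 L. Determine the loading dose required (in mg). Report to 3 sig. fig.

972 mg

LD = Css × Vd = 3.35 × 290 = 971.5 mg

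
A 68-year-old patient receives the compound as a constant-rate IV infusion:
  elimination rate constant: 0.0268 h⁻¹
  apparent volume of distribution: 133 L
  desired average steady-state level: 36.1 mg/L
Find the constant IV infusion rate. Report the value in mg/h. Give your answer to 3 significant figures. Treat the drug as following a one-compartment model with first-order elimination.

CL = k × Vd = 0.02680 × 133 = 3.564 L/h
At steady state, infusion rate R₀ = Css × CL = 36.1 × 3.564 = 128.7 mg/h

129 mg/h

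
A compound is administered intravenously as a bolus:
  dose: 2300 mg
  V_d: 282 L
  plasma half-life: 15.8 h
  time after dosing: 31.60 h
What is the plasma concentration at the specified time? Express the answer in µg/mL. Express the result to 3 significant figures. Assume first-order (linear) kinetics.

2.04 µg/mL

C₀ = Dose / Vd = 2300 / 282 = 8.156 mg/L
k = ln2 / t½ = 0.693147 / 15.8 = 0.04387 h⁻¹
t / t½ = 31.60 / 15.8 = 2 half-lives
C = C₀ × (1/2)^2 = 8.156 × 0.2500 = 2.039 mg/L
(2.039 mg/L = 2.039 µg/mL)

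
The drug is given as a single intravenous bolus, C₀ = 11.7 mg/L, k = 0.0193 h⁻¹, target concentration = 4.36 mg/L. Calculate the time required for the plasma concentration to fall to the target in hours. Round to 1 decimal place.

t = ln(C₀ / C) / k = ln(11.70 / 4.36) / 0.01930
  = ln(2.683) / 0.01930 = 0.9869 / 0.01930 = 51.13 h

51.1 h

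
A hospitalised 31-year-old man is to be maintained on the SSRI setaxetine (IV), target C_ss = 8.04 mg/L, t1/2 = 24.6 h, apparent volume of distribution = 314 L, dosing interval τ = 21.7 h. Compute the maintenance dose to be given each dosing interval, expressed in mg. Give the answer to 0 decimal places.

k = ln2 / t½ = 0.693147 / 24.6 = 0.02818 h⁻¹
CL = k × Vd = 0.02818 × 314 = 8.849 L/h
At steady state, Dose/τ = Css × CL.
Dose = Css × CL × τ = 8.04 × 8.849 × 21.7 = 1544 mg

1544 mg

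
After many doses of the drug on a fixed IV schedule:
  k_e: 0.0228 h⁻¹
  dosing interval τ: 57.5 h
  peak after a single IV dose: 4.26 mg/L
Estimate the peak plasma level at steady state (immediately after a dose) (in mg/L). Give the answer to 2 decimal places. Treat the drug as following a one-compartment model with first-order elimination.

e^(−kτ) = e^(−0.02280 × 57.5) = 0.2696
Accumulation ratio R = 1 / (1 − e^(−kτ)) = 1 / (1 − 0.2696) = 1.369
Steady-state peak = C₀ × R = 4.26 × 1.369 = 5.832 mg/L

5.83 mg/L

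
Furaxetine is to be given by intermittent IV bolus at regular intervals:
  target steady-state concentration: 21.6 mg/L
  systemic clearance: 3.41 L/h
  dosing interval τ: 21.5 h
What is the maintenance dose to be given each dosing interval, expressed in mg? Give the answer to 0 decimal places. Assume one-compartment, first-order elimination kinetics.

At steady state, Dose/τ = Css × CL.
Dose = Css × CL × τ = 21.6 × 3.410 × 21.5 = 1584 mg

1584 mg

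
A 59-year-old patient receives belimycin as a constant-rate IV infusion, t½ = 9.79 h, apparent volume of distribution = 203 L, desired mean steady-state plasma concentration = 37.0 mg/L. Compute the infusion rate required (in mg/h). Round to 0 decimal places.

532 mg/h

k = ln2 / t½ = 0.693147 / 9.79 = 0.07080 h⁻¹
CL = k × Vd = 0.07080 × 203 = 14.37 L/h
At steady state, infusion rate R₀ = Css × CL = 37.0 × 14.37 = 531.7 mg/h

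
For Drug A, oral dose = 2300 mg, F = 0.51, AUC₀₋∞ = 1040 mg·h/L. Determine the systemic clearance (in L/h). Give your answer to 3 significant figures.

1.13 L/h

CL = F·Dose / AUC = 0.51 × 2300 / 1040 = 1.128 L/h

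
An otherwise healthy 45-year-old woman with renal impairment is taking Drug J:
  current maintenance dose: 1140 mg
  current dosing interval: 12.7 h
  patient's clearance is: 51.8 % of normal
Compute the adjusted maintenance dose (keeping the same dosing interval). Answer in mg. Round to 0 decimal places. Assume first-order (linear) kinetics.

591 mg

To keep the same average steady-state level, dosing rate must scale with clearance.
CL ratio = 51.8 / 100 = 0.5180
New dose (same interval) = 1140 × 0.5180 = 590.5 mg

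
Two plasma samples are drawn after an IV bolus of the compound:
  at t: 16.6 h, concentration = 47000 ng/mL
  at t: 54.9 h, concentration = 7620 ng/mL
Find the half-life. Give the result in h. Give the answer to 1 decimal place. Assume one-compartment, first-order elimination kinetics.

k = ln(C₁/C₂) / (t₂ − t₁) = ln(47000/7620) / (54.9 − 16.6)
  = 1.819 / 38.30 = 0.04749 h⁻¹
t½ = ln2 / k = 0.693147 / 0.04749 = 14.60 h

14.6 h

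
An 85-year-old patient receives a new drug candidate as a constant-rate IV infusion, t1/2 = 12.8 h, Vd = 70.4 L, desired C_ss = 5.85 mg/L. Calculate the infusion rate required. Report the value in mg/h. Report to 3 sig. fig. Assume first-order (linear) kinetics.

k = ln2 / t½ = 0.693147 / 12.8 = 0.05415 h⁻¹
CL = k × Vd = 0.05415 × 70.4 = 3.812 L/h
At steady state, infusion rate R₀ = Css × CL = 5.85 × 3.812 = 22.30 mg/h

22.3 mg/h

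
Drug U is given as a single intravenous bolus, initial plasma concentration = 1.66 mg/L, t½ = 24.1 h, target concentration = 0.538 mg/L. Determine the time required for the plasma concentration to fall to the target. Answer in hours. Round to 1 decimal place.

39.2 h

k = ln2 / t½ = 0.693147 / 24.1 = 0.02876 h⁻¹
t = ln(C₀ / C) / k = ln(1.660 / 0.538) / 0.02876
  = ln(3.086) / 0.02876 = 1.127 / 0.02876 = 39.19 h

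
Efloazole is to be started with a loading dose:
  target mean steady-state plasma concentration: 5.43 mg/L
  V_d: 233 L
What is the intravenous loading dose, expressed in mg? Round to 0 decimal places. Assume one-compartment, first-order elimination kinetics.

LD = Css × Vd = 5.43 × 233 = 1265 mg

1265 mg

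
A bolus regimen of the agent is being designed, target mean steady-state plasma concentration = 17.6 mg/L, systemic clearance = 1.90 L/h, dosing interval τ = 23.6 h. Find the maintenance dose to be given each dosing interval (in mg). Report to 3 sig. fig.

At steady state, Dose/τ = Css × CL.
Dose = Css × CL × τ = 17.6 × 1.900 × 23.6 = 789.2 mg

789 mg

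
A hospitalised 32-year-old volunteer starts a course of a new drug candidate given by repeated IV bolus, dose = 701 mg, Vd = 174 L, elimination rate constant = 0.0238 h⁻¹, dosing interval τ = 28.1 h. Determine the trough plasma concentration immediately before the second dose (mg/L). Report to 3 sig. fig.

C₀ per dose = Dose / Vd = 701 / 174 = 4.029 mg/L
Fraction remaining after one interval: r = e^(−kτ) = e^(−0.02380 × 28.1) = 0.5123
Before dose 2, 1 dose has been given (aged 1τ).
C_trough = C₀ × r = 4.029 × 0.5123 = 2.064 mg/L

2.06 mg/L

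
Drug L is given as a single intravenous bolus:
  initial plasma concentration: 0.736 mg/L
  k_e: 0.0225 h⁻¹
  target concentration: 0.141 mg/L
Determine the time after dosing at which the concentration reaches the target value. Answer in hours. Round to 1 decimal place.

73.4 h

t = ln(C₀ / C) / k = ln(0.7360 / 0.141) / 0.02250
  = ln(5.220) / 0.02250 = 1.652 / 0.02250 = 73.42 h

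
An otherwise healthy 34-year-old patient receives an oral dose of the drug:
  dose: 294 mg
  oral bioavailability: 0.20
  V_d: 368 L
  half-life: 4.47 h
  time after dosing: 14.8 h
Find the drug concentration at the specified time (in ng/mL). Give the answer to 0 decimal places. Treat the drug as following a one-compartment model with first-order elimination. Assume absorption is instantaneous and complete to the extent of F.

Amount reaching circulation = F × Dose = 0.20 × 294.0 = 58.80 mg
C₀ = F·Dose / Vd = 58.80 / 368 = 0.1598 mg/L
k = ln2 / t½ = 0.693147 / 4.47 = 0.1551 h⁻¹
C = C₀ · e^(−k·t) = 0.1598 × e^(−0.1551 × 14.8)
  = 0.1598 × 0.1007 = 0.01609 mg/L
Convert: 0.01609 mg/L × 1000 = 16.09 ng/mL

16 ng/mL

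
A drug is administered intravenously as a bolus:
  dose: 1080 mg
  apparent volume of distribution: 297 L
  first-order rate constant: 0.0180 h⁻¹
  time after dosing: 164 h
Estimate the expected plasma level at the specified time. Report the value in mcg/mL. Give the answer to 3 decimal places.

C₀ = Dose / Vd = 1080 / 297 = 3.636 mg/L
C = C₀ · e^(−k·t) = 3.636 × e^(−0.01800 × 164)
  = 3.636 × 0.05224 = 0.1899 mg/L
(0.1899 mg/L = 0.1899 mcg/mL)

0.190 mcg/mL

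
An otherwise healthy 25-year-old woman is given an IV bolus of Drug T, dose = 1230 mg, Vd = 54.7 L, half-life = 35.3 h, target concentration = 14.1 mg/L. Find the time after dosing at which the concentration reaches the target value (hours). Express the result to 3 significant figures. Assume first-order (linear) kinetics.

C₀ = Dose / Vd = 1230 / 54.7 = 22.49 mg/L
k = ln2 / t½ = 0.693147 / 35.3 = 0.01964 h⁻¹
t = ln(C₀ / C) / k = ln(22.49 / 14.1) / 0.01964
  = ln(1.595) / 0.01964 = 0.4669 / 0.01964 = 23.77 h

23.8 h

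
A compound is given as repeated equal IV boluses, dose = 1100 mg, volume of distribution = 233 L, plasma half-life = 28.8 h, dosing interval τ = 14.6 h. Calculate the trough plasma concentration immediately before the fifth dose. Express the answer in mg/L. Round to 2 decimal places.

C₀ per dose = Dose / Vd = 1100 / 233 = 4.721 mg/L
k = ln2 / t½ = 0.693147 / 28.8 = 0.02407 h⁻¹
Fraction remaining after one interval: r = e^(−kτ) = e^(−0.02407 × 14.6) = 0.7037
Before dose 5, 4 doses have been given (aged 1τ, 2τ, 3τ, 4τ).
C_trough = C₀ × (r + r² + … + r^4) = C₀ × r(1−r^4)/(1−r)
        = 4.721 × 0.7037 × (1 − 0.2452) / (1 − 0.7037) = 8.463 mg/L

8.46 mg/L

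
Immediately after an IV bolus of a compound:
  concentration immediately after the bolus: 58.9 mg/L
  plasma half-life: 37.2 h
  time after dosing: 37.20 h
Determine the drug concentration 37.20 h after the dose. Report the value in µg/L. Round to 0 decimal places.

k = ln2 / t½ = 0.693147 / 37.2 = 0.01863 h⁻¹
t / t½ = 37.20 / 37.2 = 1 half-lives
C = C₀ × (1/2)^1 = 58.90 × 0.5000 = 29.45 mg/L
Convert: 29.45 mg/L × 1000 = 29450 µg/L

29450 µg/L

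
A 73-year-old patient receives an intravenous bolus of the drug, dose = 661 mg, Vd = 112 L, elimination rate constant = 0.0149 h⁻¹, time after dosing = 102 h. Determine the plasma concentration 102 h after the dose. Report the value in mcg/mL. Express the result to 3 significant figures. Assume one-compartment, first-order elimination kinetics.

C₀ = Dose / Vd = 661.0 / 112 = 5.902 mg/L
C = C₀ · e^(−k·t) = 5.902 × e^(−0.01490 × 102)
  = 5.902 × 0.2188 = 1.291 mg/L
(1.291 mg/L = 1.291 mcg/mL)

1.29 mcg/mL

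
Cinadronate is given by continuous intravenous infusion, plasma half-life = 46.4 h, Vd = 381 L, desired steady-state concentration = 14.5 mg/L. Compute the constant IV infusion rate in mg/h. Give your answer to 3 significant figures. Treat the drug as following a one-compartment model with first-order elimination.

k = ln2 / t½ = 0.693147 / 46.4 = 0.01494 h⁻¹
CL = k × Vd = 0.01494 × 381 = 5.692 L/h
At steady state, infusion rate R₀ = Css × CL = 14.5 × 5.692 = 82.53 mg/h

82.5 mg/h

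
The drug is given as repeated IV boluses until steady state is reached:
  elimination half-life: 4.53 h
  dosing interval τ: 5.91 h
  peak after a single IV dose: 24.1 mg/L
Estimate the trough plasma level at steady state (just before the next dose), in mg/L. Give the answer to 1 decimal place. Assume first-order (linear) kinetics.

16.4 mg/L

k = ln2 / t½ = 0.693147 / 4.53 = 0.1530 h⁻¹
e^(−kτ) = e^(−0.1530 × 5.91) = 0.4049
Accumulation ratio R = 1 / (1 − e^(−kτ)) = 1 / (1 − 0.4049) = 1.680
Steady-state trough = C₀ × R × e^(−kτ) = 24.1 × 1.680 × 0.4049 = 16.39 mg/L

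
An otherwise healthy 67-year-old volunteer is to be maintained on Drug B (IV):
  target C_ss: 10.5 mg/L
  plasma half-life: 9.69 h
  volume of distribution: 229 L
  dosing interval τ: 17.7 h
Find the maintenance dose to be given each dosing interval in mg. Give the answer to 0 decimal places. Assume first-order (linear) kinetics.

3044 mg

k = ln2 / t½ = 0.693147 / 9.69 = 0.07153 h⁻¹
CL = k × Vd = 0.07153 × 229 = 16.38 L/h
At steady state, Dose/τ = Css × CL.
Dose = Css × CL × τ = 10.5 × 16.38 × 17.7 = 3044 mg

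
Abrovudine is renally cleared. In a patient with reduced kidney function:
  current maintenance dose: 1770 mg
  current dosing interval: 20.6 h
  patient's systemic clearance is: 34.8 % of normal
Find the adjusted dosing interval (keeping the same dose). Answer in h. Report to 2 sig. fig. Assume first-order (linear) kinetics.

59 h

To keep the same average steady-state level, dosing rate must scale with clearance.
CL ratio = 34.8 / 100 = 0.3480
New interval (same dose) = 20.6 / 0.3480 = 59.20 h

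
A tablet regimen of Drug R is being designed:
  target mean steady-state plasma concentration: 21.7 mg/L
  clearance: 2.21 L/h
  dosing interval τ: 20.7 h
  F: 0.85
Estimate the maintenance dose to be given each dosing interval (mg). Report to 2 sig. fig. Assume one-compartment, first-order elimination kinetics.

At steady state, F × (Dose/τ) = Css × CL.
Dose = Css × CL × τ / F = 21.7 × 2.210 × 20.7 / 0.85 = 1168 mg

1200 mg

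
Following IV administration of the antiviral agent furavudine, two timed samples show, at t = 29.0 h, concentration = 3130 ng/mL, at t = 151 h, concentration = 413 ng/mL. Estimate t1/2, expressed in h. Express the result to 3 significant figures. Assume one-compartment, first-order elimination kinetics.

k = ln(C₁/C₂) / (t₂ − t₁) = ln(3130/413) / (151 − 29.0)
  = 2.025 / 122.0 = 0.01660 h⁻¹
t½ = ln2 / k = 0.693147 / 0.01660 = 41.76 h

41.8 h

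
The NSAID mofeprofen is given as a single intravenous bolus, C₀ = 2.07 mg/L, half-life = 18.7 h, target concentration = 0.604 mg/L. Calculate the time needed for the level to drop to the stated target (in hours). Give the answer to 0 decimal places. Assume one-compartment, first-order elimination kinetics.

k = ln2 / t½ = 0.693147 / 18.7 = 0.03707 h⁻¹
t = ln(C₀ / C) / k = ln(2.070 / 0.604) / 0.03707
  = ln(3.427) / 0.03707 = 1.232 / 0.03707 = 33.23 h

33 h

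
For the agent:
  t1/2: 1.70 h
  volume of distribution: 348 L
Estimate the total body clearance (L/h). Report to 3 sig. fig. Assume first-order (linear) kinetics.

142 L/h

k = ln2 / t½ = 0.693147 / 1.70 = 0.4077 h⁻¹
CL = k × Vd = 0.4077 × 348 = 141.9 L/h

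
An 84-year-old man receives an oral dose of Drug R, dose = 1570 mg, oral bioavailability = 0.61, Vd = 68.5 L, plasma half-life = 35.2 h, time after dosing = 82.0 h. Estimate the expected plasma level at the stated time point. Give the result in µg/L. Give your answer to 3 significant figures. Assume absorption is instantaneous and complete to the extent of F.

Amount reaching circulation = F × Dose = 0.61 × 1570 = 957.7 mg
C₀ = F·Dose / Vd = 957.7 / 68.5 = 13.98 mg/L
k = ln2 / t½ = 0.693147 / 35.2 = 0.01969 h⁻¹
C = C₀ · e^(−k·t) = 13.98 × e^(−0.01969 × 82.0)
  = 13.98 × 0.1990 = 2.782 mg/L
Convert: 2.782 mg/L × 1000 = 2782 µg/L

2780 µg/L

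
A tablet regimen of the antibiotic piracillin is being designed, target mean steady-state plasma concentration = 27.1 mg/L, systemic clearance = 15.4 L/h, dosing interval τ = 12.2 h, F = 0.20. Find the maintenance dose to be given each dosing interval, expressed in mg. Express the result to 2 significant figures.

At steady state, F × (Dose/τ) = Css × CL.
Dose = Css × CL × τ / F = 27.1 × 15.40 × 12.2 / 0.20 = 25460 mg

25000 mg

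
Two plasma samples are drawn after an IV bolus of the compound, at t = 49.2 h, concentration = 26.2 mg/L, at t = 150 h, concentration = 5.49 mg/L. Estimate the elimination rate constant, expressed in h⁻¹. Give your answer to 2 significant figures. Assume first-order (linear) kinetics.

k = ln(C₁/C₂) / (t₂ − t₁) = ln(26.2/5.49) / (150 − 49.2)
  = 1.563 / 100.8 = 0.01551 h⁻¹

0.016 h⁻¹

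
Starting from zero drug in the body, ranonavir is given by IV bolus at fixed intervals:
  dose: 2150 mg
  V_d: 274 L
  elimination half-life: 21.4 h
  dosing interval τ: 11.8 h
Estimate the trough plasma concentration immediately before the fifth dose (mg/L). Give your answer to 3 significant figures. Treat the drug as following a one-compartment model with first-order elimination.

C₀ per dose = Dose / Vd = 2150 / 274 = 7.847 mg/L
k = ln2 / t½ = 0.693147 / 21.4 = 0.03239 h⁻¹
Fraction remaining after one interval: r = e^(−kτ) = e^(−0.03239 × 11.8) = 0.6824
Before dose 5, 4 doses have been given (aged 1τ, 2τ, 3τ, 4τ).
C_trough = C₀ × (r + r² + … + r^4) = C₀ × r(1−r^4)/(1−r)
        = 7.847 × 0.6824 × (1 − 0.2168) / (1 − 0.6824) = 13.20 mg/L

13.2 mg/L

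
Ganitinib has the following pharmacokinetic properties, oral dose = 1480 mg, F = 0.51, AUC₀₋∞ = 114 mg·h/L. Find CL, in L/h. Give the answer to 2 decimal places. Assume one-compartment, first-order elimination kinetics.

6.62 L/h

CL = F·Dose / AUC = 0.51 × 1480 / 114 = 6.621 L/h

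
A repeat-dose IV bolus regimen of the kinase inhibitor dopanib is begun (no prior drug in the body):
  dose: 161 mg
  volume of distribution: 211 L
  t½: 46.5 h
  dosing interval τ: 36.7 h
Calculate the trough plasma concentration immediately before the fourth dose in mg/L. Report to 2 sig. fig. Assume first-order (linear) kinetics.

0.84 mg/L

C₀ per dose = Dose / Vd = 161 / 211 = 0.7630 mg/L
k = ln2 / t½ = 0.693147 / 46.5 = 0.01491 h⁻¹
Fraction remaining after one interval: r = e^(−kτ) = e^(−0.01491 × 36.7) = 0.5786
Before dose 4, 3 doses have been given (aged 1τ, 2τ, 3τ).
C_trough = C₀ × (r + r² + … + r^3) = C₀ × r(1−r^3)/(1−r)
        = 0.7630 × 0.5786 × (1 − 0.1937) / (1 − 0.5786) = 0.8447 mg/L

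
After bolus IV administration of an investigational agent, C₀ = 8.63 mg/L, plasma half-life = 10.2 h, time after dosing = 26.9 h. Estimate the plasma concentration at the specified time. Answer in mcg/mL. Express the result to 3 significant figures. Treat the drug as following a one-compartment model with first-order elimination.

1.39 mcg/mL

k = ln2 / t½ = 0.693147 / 10.2 = 0.06796 h⁻¹
C = C₀ · e^(−k·t) = 8.630 × e^(−0.06796 × 26.9)
  = 8.630 × 0.1607 = 1.387 mg/L
(1.387 mg/L = 1.387 mcg/mL)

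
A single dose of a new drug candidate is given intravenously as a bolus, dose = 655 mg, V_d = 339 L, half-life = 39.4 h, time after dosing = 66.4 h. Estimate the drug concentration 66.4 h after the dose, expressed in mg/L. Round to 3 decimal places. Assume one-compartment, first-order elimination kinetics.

C₀ = Dose / Vd = 655.0 / 339 = 1.932 mg/L
k = ln2 / t½ = 0.693147 / 39.4 = 0.01759 h⁻¹
C = C₀ · e^(−k·t) = 1.932 × e^(−0.01759 × 66.4)
  = 1.932 × 0.3110 = 0.6009 mg/L

0.601 mg/L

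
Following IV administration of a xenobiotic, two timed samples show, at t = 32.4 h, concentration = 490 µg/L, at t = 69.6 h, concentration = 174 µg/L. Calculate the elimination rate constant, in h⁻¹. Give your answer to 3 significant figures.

0.0278 h⁻¹

k = ln(C₁/C₂) / (t₂ − t₁) = ln(490/174) / (69.6 − 32.4)
  = 1.035 / 37.20 = 0.02782 h⁻¹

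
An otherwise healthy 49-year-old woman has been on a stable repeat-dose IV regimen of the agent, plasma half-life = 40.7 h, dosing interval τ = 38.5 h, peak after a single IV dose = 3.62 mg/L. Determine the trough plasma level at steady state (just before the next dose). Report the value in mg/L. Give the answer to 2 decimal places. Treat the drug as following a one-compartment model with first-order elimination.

k = ln2 / t½ = 0.693147 / 40.7 = 0.01703 h⁻¹
e^(−kτ) = e^(−0.01703 × 38.5) = 0.5191
Accumulation ratio R = 1 / (1 − e^(−kτ)) = 1 / (1 − 0.5191) = 2.079
Steady-state trough = C₀ × R × e^(−kτ) = 3.62 × 2.079 × 0.5191 = 3.907 mg/L

3.91 mg/L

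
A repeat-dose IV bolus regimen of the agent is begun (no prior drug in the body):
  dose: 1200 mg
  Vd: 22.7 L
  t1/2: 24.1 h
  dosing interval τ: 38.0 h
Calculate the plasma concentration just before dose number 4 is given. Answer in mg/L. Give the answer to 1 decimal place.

25.7 mg/L

C₀ per dose = Dose / Vd = 1200 / 22.7 = 52.86 mg/L
k = ln2 / t½ = 0.693147 / 24.1 = 0.02876 h⁻¹
Fraction remaining after one interval: r = e^(−kτ) = e^(−0.02876 × 38.0) = 0.3352
Before dose 4, 3 doses have been given (aged 1τ, 2τ, 3τ).
C_trough = C₀ × (r + r² + … + r^3) = C₀ × r(1−r^3)/(1−r)
        = 52.86 × 0.3352 × (1 − 0.03766) / (1 − 0.3352) = 25.65 mg/L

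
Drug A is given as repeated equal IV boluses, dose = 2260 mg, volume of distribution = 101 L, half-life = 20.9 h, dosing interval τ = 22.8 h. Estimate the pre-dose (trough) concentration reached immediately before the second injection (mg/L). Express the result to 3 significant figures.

C₀ per dose = Dose / Vd = 2260 / 101 = 22.38 mg/L
k = ln2 / t½ = 0.693147 / 20.9 = 0.03316 h⁻¹
Fraction remaining after one interval: r = e^(−kτ) = e^(−0.03316 × 22.8) = 0.4695
Before dose 2, 1 dose has been given (aged 1τ).
C_trough = C₀ × r = 22.38 × 0.4695 = 10.51 mg/L

10.5 mg/L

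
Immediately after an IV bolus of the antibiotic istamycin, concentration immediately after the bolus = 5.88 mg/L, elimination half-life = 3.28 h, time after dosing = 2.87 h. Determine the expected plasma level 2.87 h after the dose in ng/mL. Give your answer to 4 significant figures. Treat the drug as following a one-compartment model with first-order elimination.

3206 ng/mL

k = ln2 / t½ = 0.693147 / 3.28 = 0.2113 h⁻¹
C = C₀ · e^(−k·t) = 5.880 × e^(−0.2113 × 2.87)
  = 5.880 × 0.5453 = 3.206 mg/L
Convert: 3.206 mg/L × 1000 = 3206 ng/mL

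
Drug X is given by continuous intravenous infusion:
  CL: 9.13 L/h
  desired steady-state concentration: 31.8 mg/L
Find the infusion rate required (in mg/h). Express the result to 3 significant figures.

At steady state, infusion rate R₀ = Css × CL = 31.8 × 9.130 = 290.3 mg/h

290 mg/h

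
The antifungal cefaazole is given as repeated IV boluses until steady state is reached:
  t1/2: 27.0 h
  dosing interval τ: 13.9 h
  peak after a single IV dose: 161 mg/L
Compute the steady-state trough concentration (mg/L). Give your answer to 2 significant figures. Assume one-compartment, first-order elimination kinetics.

380 mg/L

k = ln2 / t½ = 0.693147 / 27.0 = 0.02567 h⁻¹
e^(−kτ) = e^(−0.02567 × 13.9) = 0.6999
Accumulation ratio R = 1 / (1 − e^(−kτ)) = 1 / (1 − 0.6999) = 3.332
Steady-state trough = C₀ × R × e^(−kτ) = 161 × 3.332 × 0.6999 = 375.5 mg/L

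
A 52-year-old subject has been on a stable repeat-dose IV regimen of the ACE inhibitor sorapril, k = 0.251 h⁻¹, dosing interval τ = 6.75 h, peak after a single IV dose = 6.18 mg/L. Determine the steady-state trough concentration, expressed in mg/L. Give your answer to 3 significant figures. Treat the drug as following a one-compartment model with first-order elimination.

1.39 mg/L

e^(−kτ) = e^(−0.2510 × 6.75) = 0.1837
Accumulation ratio R = 1 / (1 − e^(−kτ)) = 1 / (1 − 0.1837) = 1.225
Steady-state trough = C₀ × R × e^(−kτ) = 6.18 × 1.225 × 0.1837 = 1.391 mg/L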